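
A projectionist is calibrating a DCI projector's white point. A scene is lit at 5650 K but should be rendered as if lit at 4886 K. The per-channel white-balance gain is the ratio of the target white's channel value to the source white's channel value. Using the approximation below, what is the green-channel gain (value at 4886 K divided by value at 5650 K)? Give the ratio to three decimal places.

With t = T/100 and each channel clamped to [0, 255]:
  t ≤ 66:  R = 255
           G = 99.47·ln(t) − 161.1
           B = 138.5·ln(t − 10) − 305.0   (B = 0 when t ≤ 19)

0.940

At 5650 K (t = 56.5):
  G = 99.47·ln 56.5 − 161.1 = 99.47·4.0342 − 161.1 = 240.186.
At 4886 K (t = 48.86):
  G = 99.47·ln 48.86 − 161.1 = 99.47·3.8890 − 161.1 = 225.735.
Gain = 225.735 / 240.186 = 0.9398 → 0.940.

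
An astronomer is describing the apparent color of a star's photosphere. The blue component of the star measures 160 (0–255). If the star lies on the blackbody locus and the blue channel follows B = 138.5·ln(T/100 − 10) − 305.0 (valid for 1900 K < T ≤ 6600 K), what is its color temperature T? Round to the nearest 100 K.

3900 K

ln(t − 10) = (160 + 305.0) / 138.5 = 3.3574.
t − 10 = e^3.3574 = 28.714, so t = 38.714.
T = 100·t = 3871 K → 3900 K to the nearest 100 K.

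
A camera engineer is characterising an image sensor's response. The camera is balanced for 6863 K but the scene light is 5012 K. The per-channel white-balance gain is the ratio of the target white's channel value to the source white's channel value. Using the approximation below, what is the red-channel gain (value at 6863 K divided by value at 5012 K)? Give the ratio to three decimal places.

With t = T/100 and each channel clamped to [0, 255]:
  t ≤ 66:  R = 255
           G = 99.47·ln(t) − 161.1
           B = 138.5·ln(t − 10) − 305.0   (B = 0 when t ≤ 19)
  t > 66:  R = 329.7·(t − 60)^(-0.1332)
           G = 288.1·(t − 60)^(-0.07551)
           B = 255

0.970

At 5012 K (t = 50.12):
  R = 255 by definition for t ≤ 66.
At 6863 K (t = 68.63):
  R = 329.7·(68.63 − 60)^(-0.1332) = 329.7·8.63^(-0.1332) = 329.7·0.75045 = 247.424.
Gain = 247.424 / 255.000 = 0.9703 → 0.970.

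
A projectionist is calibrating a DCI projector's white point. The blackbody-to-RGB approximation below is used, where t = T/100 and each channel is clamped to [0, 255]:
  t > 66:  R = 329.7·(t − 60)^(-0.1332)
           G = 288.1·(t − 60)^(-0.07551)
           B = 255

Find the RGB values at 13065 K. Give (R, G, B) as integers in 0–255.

(187, 209, 255)

t = 13065/100 = 130.65; the t > 66 branch applies.
R = 329.7·(130.65 − 60)^(-0.1332) = 329.7·70.65^(-0.1332) = 329.7·0.56715 = 186.989.
G = 288.1·(130.65 − 60)^(-0.07551) = 288.1·70.65^(-0.07551) = 288.1·0.72506 = 208.890.
B = 255 by definition for t > 66.
Rounded: (187, 209, 255).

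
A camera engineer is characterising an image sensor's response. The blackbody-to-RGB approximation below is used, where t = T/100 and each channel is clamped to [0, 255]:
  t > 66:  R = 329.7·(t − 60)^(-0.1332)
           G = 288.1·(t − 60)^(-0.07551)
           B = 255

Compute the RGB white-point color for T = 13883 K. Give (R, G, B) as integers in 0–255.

(184, 207, 255)

t = 13883/100 = 138.83; the t > 66 branch applies.
R = 329.7·(138.83 − 60)^(-0.1332) = 329.7·78.83^(-0.1332) = 329.7·0.55893 = 184.281.
G = 288.1·(138.83 − 60)^(-0.07551) = 288.1·78.83^(-0.07551) = 288.1·0.71909 = 207.169.
B = 255 by definition for t > 66.
Rounded: (184, 207, 255).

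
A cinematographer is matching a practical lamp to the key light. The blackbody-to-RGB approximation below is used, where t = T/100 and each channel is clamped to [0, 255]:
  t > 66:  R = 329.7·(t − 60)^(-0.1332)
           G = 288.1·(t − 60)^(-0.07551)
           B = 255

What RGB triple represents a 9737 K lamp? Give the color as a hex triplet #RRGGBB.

#CCDBFF

t = 9737/100 = 97.37; the t > 66 branch applies.
R = 329.7·(97.37 − 60)^(-0.1332) = 329.7·37.37^(-0.1332) = 329.7·0.61736 = 203.544.
G = 288.1·(97.37 − 60)^(-0.07551) = 288.1·37.37^(-0.07551) = 288.1·0.76078 = 219.181.
B = 255 by definition for t > 66.
Rounded: (204, 219, 255).
In hex: #CCDBFF.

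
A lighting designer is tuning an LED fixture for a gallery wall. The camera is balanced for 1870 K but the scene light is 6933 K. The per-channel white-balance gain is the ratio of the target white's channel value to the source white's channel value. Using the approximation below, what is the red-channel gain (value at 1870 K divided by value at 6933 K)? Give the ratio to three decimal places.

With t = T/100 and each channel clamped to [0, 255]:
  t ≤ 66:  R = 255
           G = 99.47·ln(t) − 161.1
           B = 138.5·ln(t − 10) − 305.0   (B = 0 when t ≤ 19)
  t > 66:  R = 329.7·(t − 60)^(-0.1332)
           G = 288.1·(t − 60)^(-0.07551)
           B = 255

At 6933 K (t = 69.33):
  R = 329.7·(69.33 − 60)^(-0.1332) = 329.7·9.33^(-0.1332) = 329.7·0.74270 = 244.867.
At 1870 K (t = 18.7):
  R = 255 by definition for t ≤ 66.
Gain = 255.000 / 244.867 = 1.0414 → 1.041.

1.041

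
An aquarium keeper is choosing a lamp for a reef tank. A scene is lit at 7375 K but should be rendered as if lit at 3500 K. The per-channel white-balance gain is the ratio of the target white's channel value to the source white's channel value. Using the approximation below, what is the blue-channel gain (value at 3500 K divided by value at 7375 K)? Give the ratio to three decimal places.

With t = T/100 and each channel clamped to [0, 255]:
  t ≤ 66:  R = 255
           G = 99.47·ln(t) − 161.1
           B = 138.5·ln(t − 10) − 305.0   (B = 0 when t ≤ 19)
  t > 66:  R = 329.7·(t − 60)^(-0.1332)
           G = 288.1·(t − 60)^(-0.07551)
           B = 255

At 7375 K (t = 73.75):
  B = 255 by definition for t > 66.
At 3500 K (t = 35):
  B = 138.5·ln(35 − 10) − 305.0 = 138.5·ln 25 − 305.0 = 138.5·3.2189 − 305.0 = 140.814.
Gain = 140.814 / 255.000 = 0.5522 → 0.552.

0.552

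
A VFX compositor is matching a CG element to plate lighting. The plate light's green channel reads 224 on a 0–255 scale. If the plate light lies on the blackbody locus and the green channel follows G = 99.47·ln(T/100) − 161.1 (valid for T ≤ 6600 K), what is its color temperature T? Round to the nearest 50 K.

4800 K

ln t = (224 + 161.1) / 99.47 = 3.8715.
t = e^3.8715 = 48.015.
T = 100·t = 4802 K → 4800 K to the nearest 50 K.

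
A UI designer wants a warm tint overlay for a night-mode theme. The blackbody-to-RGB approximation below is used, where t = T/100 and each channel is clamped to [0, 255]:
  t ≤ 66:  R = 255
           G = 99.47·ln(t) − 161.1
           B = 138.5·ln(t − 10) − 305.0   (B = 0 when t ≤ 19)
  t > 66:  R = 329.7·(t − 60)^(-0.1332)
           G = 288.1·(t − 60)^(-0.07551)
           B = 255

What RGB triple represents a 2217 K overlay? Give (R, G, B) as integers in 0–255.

(255, 147, 41)

t = 2217/100 = 22.17; the t ≤ 66 branch applies.
R = 255 by definition for t ≤ 66.
G = 99.47·ln 22.17 − 161.1 = 99.47·3.0987 − 161.1 = 147.132.
B = 138.5·ln(22.17 − 10) − 305.0 = 138.5·ln 12.17 − 305.0 = 138.5·2.4990 − 305.0 = 41.108.
Rounded: (255, 147, 41).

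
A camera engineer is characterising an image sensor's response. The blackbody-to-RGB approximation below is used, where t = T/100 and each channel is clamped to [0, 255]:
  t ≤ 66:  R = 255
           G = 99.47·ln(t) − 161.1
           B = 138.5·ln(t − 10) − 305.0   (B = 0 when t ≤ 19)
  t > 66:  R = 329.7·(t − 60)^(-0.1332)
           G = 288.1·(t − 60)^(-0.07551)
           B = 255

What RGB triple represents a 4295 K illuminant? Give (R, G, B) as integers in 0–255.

(255, 213, 179)

t = 4295/100 = 42.95; the t ≤ 66 branch applies.
R = 255 by definition for t ≤ 66.
G = 99.47·ln 42.95 − 161.1 = 99.47·3.7600 − 161.1 = 212.911.
B = 138.5·ln(42.95 − 10) − 305.0 = 138.5·ln 32.95 − 305.0 = 138.5·3.4950 − 305.0 = 179.056.
Rounded: (255, 213, 179).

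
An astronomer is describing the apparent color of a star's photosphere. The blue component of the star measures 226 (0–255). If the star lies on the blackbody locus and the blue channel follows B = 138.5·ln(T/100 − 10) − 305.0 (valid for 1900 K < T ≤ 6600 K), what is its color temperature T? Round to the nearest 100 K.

ln(t − 10) = (226 + 305.0) / 138.5 = 3.8339.
t − 10 = e^3.8339 = 46.244, so t = 56.244.
T = 100·t = 5624 K → 5600 K to the nearest 100 K.

5600 K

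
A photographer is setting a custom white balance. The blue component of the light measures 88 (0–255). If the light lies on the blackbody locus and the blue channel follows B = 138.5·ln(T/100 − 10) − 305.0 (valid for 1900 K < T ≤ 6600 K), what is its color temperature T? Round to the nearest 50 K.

ln(t − 10) = (88 + 305.0) / 138.5 = 2.8375.
t − 10 = e^2.8375 = 17.074, so t = 27.074.
T = 100·t = 2707 K → 2700 K to the nearest 50 K.

2700 K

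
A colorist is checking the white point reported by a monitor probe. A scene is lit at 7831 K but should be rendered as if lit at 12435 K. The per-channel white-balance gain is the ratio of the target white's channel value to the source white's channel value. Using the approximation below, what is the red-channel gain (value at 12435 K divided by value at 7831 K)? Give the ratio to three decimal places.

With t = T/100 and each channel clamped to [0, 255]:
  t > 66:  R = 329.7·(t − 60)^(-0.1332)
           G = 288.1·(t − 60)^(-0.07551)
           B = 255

0.846

At 7831 K (t = 78.31):
  R = 329.7·(78.31 − 60)^(-0.1332) = 329.7·18.31^(-0.1332) = 329.7·0.67891 = 223.835.
At 12435 K (t = 124.35):
  R = 329.7·(124.35 − 60)^(-0.1332) = 329.7·64.35^(-0.1332) = 329.7·0.57425 = 189.330.
Gain = 189.330 / 223.835 = 0.8458 → 0.846.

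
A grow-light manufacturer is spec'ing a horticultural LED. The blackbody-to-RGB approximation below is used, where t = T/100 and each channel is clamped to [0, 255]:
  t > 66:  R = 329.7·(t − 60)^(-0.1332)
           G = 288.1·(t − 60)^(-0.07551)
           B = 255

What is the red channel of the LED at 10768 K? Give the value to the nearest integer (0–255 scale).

197

t = 10768/100 = 107.68; the t > 66 branch applies.
R = 329.7·(107.68 − 60)^(-0.1332) = 329.7·47.68^(-0.1332) = 329.7·0.59765 = 197.045.
Rounded: 197.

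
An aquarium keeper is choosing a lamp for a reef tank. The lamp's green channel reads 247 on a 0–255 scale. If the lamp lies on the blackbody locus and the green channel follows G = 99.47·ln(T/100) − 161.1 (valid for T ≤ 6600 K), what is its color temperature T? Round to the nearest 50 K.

6050 K

ln t = (247 + 161.1) / 99.47 = 4.1027.
t = e^4.1027 = 60.506.
T = 100·t = 6051 K → 6050 K to the nearest 50 K.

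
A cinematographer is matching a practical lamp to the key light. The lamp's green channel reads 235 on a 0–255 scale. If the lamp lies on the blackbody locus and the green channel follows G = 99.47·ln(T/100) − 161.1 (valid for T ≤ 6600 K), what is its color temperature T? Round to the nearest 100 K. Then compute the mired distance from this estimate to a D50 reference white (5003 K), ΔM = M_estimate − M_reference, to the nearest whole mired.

-15 mireds

ln t = (235 + 161.1) / 99.47 = 3.9821.
t = e^3.9821 = 53.630.
T = 100·t = 5363 K → 5400 K to the nearest 100 K.
M_estimate = 10⁶/5400 = 185.19; M_reference = 10⁶/5003 = 199.88.
ΔM = 185.19 − 199.88 = -14.69 → -15 mireds.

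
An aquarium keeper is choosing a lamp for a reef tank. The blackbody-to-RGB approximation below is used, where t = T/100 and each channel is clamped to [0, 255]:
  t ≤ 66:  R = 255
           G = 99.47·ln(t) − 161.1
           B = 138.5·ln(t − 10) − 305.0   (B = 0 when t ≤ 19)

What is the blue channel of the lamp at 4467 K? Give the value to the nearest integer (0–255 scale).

186

t = 4467/100 = 44.67; the t ≤ 66 branch applies.
B = 138.5·ln(44.67 − 10) − 305.0 = 138.5·ln 34.67 − 305.0 = 138.5·3.5459 − 305.0 = 186.104.
Rounded: 186.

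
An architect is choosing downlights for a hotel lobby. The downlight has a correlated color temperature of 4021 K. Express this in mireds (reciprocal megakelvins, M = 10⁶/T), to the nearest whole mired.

249 mireds

M = 10⁶ / 4021 = 248.694 → 249 mireds.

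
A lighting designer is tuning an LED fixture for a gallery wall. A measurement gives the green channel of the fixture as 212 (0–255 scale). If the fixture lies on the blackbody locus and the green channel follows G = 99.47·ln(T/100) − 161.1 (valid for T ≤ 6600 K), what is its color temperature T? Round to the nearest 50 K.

4250 K

ln t = (212 + 161.1) / 99.47 = 3.7509.
t = e^3.7509 = 42.559.
T = 100·t = 4256 K → 4250 K to the nearest 50 K.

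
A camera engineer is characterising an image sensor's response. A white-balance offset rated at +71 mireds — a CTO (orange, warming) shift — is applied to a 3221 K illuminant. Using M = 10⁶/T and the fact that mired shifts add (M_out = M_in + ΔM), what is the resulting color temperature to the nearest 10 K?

2620 K

M_in = 10⁶/3221 = 310.46 mireds.
M_out = 310.46 + (+71) = 381.46 mireds.
T_out = 10⁶/381.46 = 2621.5 K → 2620 K.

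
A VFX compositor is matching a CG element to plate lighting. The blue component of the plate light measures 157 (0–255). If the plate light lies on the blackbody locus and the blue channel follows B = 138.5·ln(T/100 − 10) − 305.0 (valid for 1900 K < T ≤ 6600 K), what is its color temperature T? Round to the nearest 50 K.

3800 K

ln(t − 10) = (157 + 305.0) / 138.5 = 3.3357.
t − 10 = e^3.3357 = 28.099, so t = 38.099.
T = 100·t = 3810 K → 3800 K to the nearest 50 K.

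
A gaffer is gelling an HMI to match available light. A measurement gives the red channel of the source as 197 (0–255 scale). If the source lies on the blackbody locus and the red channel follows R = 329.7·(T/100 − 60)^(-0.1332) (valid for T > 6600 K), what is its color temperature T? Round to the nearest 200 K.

(t − 60)^(-0.1332) = 197/329.7 = 0.59751.
t − 60 = 0.59751^(1/-0.1332) = 0.59751^(-7.508) = 47.761, so t = 107.761.
T = 100·t = 10776 K → 10800 K to the nearest 200 K.

10800 K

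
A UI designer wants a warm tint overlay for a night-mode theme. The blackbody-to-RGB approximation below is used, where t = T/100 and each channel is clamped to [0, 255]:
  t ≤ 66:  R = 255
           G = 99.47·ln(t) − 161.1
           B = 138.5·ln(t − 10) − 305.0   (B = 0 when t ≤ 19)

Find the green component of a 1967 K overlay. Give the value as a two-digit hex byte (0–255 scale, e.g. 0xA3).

0x87

t = 1967/100 = 19.67; the t ≤ 66 branch applies.
G = 99.47·ln 19.67 − 161.1 = 99.47·2.9791 − 161.1 = 135.231.
Rounded: 135; in hex, 0x87.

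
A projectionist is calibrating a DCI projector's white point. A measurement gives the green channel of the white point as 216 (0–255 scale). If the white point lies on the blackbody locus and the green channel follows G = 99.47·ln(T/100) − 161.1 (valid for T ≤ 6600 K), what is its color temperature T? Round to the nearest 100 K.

4400 K

ln t = (216 + 161.1) / 99.47 = 3.7911.
t = e^3.7911 = 44.305.
T = 100·t = 4430 K → 4400 K to the nearest 100 K.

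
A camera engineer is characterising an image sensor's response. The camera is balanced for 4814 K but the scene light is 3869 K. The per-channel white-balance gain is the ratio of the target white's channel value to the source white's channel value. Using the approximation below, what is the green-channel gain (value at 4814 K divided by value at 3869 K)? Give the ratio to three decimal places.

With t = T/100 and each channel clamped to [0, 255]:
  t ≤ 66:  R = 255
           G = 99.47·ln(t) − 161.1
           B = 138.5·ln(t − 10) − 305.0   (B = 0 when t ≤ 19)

1.107

At 3869 K (t = 38.69):
  G = 99.47·ln 38.69 − 161.1 = 99.47·3.6556 − 161.1 = 202.521.
At 4814 K (t = 48.14):
  G = 99.47·ln 48.14 − 161.1 = 99.47·3.8741 − 161.1 = 224.258.
Gain = 224.258 / 202.521 = 1.1073 → 1.107.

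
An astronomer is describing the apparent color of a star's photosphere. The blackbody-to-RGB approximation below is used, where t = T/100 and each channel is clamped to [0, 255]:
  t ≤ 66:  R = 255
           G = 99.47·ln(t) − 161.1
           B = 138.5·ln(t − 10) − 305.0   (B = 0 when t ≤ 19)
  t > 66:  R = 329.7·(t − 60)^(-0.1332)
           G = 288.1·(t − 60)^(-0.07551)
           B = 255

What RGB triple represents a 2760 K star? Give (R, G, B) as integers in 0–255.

t = 2760/100 = 27.6; the t ≤ 66 branch applies.
R = 255 by definition for t ≤ 66.
G = 99.47·ln 27.6 − 161.1 = 99.47·3.3178 − 161.1 = 168.923.
B = 138.5·ln(27.6 − 10) − 305.0 = 138.5·ln 17.6 − 305.0 = 138.5·2.8679 − 305.0 = 92.204.
Rounded: (255, 169, 92).

(255, 169, 92)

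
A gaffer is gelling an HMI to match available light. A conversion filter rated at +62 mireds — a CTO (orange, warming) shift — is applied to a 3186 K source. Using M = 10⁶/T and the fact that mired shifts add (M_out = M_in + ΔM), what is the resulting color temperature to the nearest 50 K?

2650 K

M_in = 10⁶/3186 = 313.87 mireds.
M_out = 313.87 + (+62) = 375.87 mireds.
T_out = 10⁶/375.87 = 2660.5 K → 2650 K.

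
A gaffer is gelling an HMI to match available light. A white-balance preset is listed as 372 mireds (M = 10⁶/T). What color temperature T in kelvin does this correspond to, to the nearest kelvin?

2688 K

T = 10⁶ / 372 = 2688.17 K → 2688 K.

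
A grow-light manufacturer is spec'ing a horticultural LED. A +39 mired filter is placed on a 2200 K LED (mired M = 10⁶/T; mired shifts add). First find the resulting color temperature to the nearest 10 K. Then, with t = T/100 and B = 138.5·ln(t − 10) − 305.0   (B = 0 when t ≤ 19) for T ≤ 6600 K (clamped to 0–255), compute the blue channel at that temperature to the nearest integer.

M_in = 10⁶/2200 = 454.55; M_out = 454.55 + (+39) = 493.55.
T_out = 10⁶/493.55 = 2026.2 K → 2030 K; t = 20.3.
B = 138.5·ln(20.3 − 10) − 305.0 = 138.5·ln 10.3 − 305.0 = 138.5·2.3321 − 305.0 = 18.002.
Rounded: 18.

18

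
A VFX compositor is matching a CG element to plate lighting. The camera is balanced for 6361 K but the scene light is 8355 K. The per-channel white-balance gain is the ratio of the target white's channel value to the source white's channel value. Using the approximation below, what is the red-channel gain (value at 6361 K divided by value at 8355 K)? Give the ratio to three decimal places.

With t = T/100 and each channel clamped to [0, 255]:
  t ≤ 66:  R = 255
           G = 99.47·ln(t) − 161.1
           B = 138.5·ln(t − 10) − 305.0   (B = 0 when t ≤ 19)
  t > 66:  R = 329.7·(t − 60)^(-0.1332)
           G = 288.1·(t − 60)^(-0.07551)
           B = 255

At 8355 K (t = 83.55):
  R = 329.7·(83.55 − 60)^(-0.1332) = 329.7·23.55^(-0.1332) = 329.7·0.65652 = 216.456.
At 6361 K (t = 63.61):
  R = 255 by definition for t ≤ 66.
Gain = 255.000 / 216.456 = 1.1781 → 1.178.

1.178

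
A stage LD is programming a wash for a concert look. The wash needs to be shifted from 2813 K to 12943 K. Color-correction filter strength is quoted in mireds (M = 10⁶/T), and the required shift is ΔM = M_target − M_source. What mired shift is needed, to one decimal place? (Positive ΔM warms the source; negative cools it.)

M_source = 10⁶/2813 = 355.492; M_target = 10⁶/12943 = 77.262.
ΔM = 77.262 − 355.492 = -278.231 → -278.2 mireds, a cooling shift.

-278.2 mireds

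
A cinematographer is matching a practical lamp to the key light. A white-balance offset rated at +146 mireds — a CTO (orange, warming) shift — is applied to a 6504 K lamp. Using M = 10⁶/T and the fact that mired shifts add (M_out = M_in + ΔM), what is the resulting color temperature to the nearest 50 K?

M_in = 10⁶/6504 = 153.75 mireds.
M_out = 153.75 + (+146) = 299.75 mireds.
T_out = 10⁶/299.75 = 3336.1 K → 3350 K.

3350 K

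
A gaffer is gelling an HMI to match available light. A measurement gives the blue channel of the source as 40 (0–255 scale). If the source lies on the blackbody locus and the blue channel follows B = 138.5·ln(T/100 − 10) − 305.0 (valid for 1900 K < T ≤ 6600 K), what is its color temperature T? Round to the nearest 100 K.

2200 K

ln(t − 10) = (40 + 305.0) / 138.5 = 2.4910.
t − 10 = e^2.4910 = 12.073, so t = 22.073.
T = 100·t = 2207 K → 2200 K to the nearest 100 K.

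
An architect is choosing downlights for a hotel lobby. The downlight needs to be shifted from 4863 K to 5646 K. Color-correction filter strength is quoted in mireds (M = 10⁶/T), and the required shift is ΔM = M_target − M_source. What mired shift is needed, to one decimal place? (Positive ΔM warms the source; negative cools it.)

-28.5 mireds

M_source = 10⁶/4863 = 205.634; M_target = 10⁶/5646 = 177.117.
ΔM = 177.117 − 205.634 = -28.518 → -28.5 mireds, a cooling shift.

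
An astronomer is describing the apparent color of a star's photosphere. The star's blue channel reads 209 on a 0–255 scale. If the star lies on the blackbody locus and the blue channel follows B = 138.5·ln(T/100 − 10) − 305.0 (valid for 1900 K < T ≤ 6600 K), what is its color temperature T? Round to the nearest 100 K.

5100 K

ln(t − 10) = (209 + 305.0) / 138.5 = 3.7112.
t − 10 = e^3.7112 = 40.903, so t = 50.903.
T = 100·t = 5090 K → 5100 K to the nearest 100 K.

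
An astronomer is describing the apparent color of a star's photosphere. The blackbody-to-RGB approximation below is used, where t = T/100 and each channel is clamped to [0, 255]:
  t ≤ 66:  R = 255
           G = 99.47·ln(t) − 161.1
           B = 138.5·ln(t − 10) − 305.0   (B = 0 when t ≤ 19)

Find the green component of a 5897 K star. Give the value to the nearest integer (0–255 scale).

t = 5897/100 = 58.97; the t ≤ 66 branch applies.
G = 99.47·ln 58.97 − 161.1 = 99.47·4.0770 − 161.1 = 244.442.
Rounded: 244.

244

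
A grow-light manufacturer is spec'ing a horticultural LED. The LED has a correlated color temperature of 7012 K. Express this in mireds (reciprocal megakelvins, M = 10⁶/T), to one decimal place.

142.6 mireds

M = 10⁶ / 7012 = 142.613 → 142.6 mireds.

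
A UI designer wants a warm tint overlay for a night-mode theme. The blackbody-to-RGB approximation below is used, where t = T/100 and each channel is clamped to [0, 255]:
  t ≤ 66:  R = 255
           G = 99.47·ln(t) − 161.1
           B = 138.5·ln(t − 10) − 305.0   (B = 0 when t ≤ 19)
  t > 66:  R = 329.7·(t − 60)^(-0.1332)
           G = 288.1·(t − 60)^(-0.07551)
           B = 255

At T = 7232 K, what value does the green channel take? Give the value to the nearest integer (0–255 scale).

238

t = 7232/100 = 72.32; the t > 66 branch applies.
G = 288.1·(72.32 − 60)^(-0.07551) = 288.1·12.32^(-0.07551) = 288.1·0.82727 = 238.337.
Rounded: 238.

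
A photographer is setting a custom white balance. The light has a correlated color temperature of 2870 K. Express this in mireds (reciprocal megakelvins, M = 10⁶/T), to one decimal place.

348.4 mireds

M = 10⁶ / 2870 = 348.432 → 348.4 mireds.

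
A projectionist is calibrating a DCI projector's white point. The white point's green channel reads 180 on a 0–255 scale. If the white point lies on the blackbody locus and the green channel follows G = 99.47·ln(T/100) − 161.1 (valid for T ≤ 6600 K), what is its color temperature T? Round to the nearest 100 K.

3100 K

ln t = (180 + 161.1) / 99.47 = 3.4292.
t = e^3.4292 = 30.851.
T = 100·t = 3085 K → 3100 K to the nearest 100 K.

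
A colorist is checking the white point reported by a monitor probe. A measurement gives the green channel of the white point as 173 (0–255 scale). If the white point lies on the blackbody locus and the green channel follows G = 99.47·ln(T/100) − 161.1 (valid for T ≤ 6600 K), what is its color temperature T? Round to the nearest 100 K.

ln t = (173 + 161.1) / 99.47 = 3.3588.
t = e^3.3588 = 28.755.
T = 100·t = 2875 K → 2900 K to the nearest 100 K.

2900 K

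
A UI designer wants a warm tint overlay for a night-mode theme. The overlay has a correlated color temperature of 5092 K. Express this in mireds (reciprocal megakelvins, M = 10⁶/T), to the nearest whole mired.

196 mireds

M = 10⁶ / 5092 = 196.386 → 196 mireds.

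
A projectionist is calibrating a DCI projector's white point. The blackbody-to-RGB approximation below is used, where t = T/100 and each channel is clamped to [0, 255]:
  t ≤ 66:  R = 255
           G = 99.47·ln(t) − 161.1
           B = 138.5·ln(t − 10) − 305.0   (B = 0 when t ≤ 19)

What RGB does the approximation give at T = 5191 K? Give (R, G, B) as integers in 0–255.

t = 5191/100 = 51.91; the t ≤ 66 branch applies.
R = 255 by definition for t ≤ 66.
G = 99.47·ln 51.91 − 161.1 = 99.47·3.9495 − 161.1 = 231.758.
B = 138.5·ln(51.91 − 10) − 305.0 = 138.5·ln 41.91 − 305.0 = 138.5·3.7355 − 305.0 = 212.370.
Rounded: (255, 232, 212).

(255, 232, 212)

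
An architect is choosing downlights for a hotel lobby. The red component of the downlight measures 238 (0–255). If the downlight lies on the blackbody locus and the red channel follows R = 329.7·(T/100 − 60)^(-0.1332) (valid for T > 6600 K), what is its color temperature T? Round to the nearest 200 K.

(t − 60)^(-0.1332) = 238/329.7 = 0.72187.
t − 60 = 0.72187^(1/-0.1332) = 0.72187^(-7.508) = 11.551, so t = 71.551.
T = 100·t = 7155 K → 7200 K to the nearest 200 K.

7200 K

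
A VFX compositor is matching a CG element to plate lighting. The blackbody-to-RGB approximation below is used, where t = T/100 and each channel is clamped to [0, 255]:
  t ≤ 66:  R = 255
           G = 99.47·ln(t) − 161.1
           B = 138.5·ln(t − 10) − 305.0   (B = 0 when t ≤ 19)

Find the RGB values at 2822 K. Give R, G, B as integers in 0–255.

R=255, G=171, B=97

t = 2822/100 = 28.22; the t ≤ 66 branch applies.
R = 255 by definition for t ≤ 66.
G = 99.47·ln 28.22 − 161.1 = 99.47·3.3400 − 161.1 = 171.133.
B = 138.5·ln(28.22 − 10) − 305.0 = 138.5·ln 18.22 − 305.0 = 138.5·2.9025 − 305.0 = 96.999.
Rounded: (255, 171, 97).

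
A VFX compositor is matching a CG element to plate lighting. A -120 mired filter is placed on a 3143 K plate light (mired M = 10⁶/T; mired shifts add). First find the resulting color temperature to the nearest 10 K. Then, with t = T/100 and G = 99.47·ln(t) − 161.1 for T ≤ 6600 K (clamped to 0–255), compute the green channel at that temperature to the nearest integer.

M_in = 10⁶/3143 = 318.17; M_out = 318.17 + (-120) = 198.17.
T_out = 10⁶/198.17 = 5046.2 K → 5050 K; t = 50.5.
G = 99.47·ln 50.5 − 161.1 = 99.47·3.9220 − 161.1 = 229.019.
Rounded: 229.

229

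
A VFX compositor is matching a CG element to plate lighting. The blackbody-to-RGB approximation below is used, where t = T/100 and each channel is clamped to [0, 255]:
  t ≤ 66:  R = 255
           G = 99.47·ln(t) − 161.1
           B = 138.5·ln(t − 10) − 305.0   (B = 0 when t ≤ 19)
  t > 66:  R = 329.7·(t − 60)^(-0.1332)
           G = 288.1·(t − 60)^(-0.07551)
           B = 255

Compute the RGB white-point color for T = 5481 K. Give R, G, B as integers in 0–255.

t = 5481/100 = 54.81; the t ≤ 66 branch applies.
R = 255 by definition for t ≤ 66.
G = 99.47·ln 54.81 − 161.1 = 99.47·4.0039 − 161.1 = 237.165.
B = 138.5·ln(54.81 − 10) − 305.0 = 138.5·ln 44.81 − 305.0 = 138.5·3.8024 − 305.0 = 221.637.
Rounded: (255, 237, 222).

R=255, G=237, B=222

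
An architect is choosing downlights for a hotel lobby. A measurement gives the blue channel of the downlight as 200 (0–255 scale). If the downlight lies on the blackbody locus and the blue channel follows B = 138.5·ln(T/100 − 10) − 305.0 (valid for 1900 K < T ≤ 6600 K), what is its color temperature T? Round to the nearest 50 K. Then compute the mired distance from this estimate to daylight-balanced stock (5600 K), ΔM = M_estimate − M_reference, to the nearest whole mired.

+28 mireds

ln(t − 10) = (200 + 305.0) / 138.5 = 3.6462.
t − 10 = e^3.6462 = 38.329, so t = 48.329.
T = 100·t = 4833 K → 4850 K to the nearest 50 K.
M_estimate = 10⁶/4850 = 206.19; M_reference = 10⁶/5600 = 178.57.
ΔM = 206.19 − 178.57 = 27.61 → +28 mireds.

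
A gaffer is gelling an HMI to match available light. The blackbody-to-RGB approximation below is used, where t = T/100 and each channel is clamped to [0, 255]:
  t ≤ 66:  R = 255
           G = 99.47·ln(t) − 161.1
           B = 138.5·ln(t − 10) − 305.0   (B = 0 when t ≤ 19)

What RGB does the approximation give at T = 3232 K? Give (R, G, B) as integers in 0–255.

(255, 185, 125)

t = 3232/100 = 32.32; the t ≤ 66 branch applies.
R = 255 by definition for t ≤ 66.
G = 99.47·ln 32.32 − 161.1 = 99.47·3.4757 − 161.1 = 184.627.
B = 138.5·ln(32.32 − 10) − 305.0 = 138.5·ln 22.32 − 305.0 = 138.5·3.1055 − 305.0 = 125.109.
Rounded: (255, 185, 125).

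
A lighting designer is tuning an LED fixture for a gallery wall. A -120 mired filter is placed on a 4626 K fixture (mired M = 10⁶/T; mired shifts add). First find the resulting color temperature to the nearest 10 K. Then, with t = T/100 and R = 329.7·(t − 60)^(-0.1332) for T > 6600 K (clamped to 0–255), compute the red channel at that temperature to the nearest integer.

M_in = 10⁶/4626 = 216.17; M_out = 216.17 + (-120) = 96.17.
T_out = 10⁶/96.17 = 10398.3 K → 10400 K; t = 104.
R = 329.7·(104 − 60)^(-0.1332) = 329.7·44^(-0.1332) = 329.7·0.60408 = 199.164.
Rounded: 199.

199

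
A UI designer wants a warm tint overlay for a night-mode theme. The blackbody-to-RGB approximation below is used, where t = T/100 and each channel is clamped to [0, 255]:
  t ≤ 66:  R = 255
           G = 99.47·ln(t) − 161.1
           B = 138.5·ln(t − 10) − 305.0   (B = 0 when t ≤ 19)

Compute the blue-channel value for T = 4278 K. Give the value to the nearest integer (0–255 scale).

t = 4278/100 = 42.78; the t ≤ 66 branch applies.
B = 138.5·ln(42.78 − 10) − 305.0 = 138.5·ln 32.78 − 305.0 = 138.5·3.4898 − 305.0 = 178.340.
Rounded: 178.

178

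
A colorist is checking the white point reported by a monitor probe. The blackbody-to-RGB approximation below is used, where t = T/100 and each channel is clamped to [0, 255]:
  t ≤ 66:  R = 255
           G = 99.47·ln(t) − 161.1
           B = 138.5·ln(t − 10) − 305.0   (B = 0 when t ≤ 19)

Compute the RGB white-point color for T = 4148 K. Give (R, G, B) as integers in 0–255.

t = 4148/100 = 41.48; the t ≤ 66 branch applies.
R = 255 by definition for t ≤ 66.
G = 99.47·ln 41.48 − 161.1 = 99.47·3.7252 − 161.1 = 209.447.
B = 138.5·ln(41.48 − 10) − 305.0 = 138.5·ln 31.48 − 305.0 = 138.5·3.4494 − 305.0 = 172.735.
Rounded: (255, 209, 173).

(255, 209, 173)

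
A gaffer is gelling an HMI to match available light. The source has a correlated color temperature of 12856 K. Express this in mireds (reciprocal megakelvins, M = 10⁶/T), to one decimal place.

77.8 mireds

M = 10⁶ / 12856 = 77.785 → 77.8 mireds.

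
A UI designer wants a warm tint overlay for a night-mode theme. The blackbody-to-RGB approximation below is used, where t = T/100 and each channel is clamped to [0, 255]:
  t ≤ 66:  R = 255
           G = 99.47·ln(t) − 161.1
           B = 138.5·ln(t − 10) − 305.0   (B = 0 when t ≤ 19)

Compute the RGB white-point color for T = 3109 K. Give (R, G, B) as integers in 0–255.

t = 3109/100 = 31.09; the t ≤ 66 branch applies.
R = 255 by definition for t ≤ 66.
G = 99.47·ln 31.09 − 161.1 = 99.47·3.4369 − 161.1 = 180.767.
B = 138.5·ln(31.09 − 10) − 305.0 = 138.5·ln 21.09 − 305.0 = 138.5·3.0488 − 305.0 = 117.259.
Rounded: (255, 181, 117).

(255, 181, 117)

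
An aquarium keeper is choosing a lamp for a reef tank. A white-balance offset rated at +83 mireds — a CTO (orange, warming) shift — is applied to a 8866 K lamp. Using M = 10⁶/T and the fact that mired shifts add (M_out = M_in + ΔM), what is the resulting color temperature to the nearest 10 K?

5110 K

M_in = 10⁶/8866 = 112.79 mireds.
M_out = 112.79 + (+83) = 195.79 mireds.
T_out = 10⁶/195.79 = 5107.5 K → 5110 K.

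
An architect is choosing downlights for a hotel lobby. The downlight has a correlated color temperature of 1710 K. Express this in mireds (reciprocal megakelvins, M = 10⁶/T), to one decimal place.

M = 10⁶ / 1710 = 584.795 → 584.8 mireds.

584.8 mireds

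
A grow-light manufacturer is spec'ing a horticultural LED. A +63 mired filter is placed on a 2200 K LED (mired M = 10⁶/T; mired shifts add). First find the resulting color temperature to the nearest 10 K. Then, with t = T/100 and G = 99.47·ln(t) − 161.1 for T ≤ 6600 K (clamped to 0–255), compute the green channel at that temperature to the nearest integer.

133

M_in = 10⁶/2200 = 454.55; M_out = 454.55 + (+63) = 517.55.
T_out = 10⁶/517.55 = 1932.2 K → 1930 K; t = 19.3.
G = 99.47·ln 19.3 − 161.1 = 99.47·2.9601 − 161.1 = 133.342.
Rounded: 133.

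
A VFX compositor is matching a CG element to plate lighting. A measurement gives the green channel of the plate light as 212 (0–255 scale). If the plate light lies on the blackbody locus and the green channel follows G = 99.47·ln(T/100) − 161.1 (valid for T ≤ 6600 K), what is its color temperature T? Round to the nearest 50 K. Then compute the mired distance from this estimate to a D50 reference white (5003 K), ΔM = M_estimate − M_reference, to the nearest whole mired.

+35 mireds

ln t = (212 + 161.1) / 99.47 = 3.7509.
t = e^3.7509 = 42.559.
T = 100·t = 4256 K → 4250 K to the nearest 50 K.
M_estimate = 10⁶/4250 = 235.29; M_reference = 10⁶/5003 = 199.88.
ΔM = 235.29 − 199.88 = 35.41 → +35 mireds.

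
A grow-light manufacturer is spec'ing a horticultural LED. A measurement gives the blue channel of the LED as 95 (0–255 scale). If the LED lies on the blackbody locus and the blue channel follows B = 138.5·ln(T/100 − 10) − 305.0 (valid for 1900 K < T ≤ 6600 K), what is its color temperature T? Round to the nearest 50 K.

2800 K

ln(t − 10) = (95 + 305.0) / 138.5 = 2.8881.
t − 10 = e^2.8881 = 17.959, so t = 27.959.
T = 100·t = 2796 K → 2800 K to the nearest 50 K.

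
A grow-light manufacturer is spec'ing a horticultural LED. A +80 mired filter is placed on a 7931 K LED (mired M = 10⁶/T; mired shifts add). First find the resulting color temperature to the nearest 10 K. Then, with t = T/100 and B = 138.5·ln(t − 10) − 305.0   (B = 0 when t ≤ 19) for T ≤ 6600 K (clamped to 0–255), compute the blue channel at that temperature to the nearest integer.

201

M_in = 10⁶/7931 = 126.09; M_out = 126.09 + (+80) = 206.09.
T_out = 10⁶/206.09 = 4852.3 K → 4850 K; t = 48.5.
B = 138.5·ln(48.5 − 10) − 305.0 = 138.5·ln 38.5 − 305.0 = 138.5·3.6507 − 305.0 = 200.616.
Rounded: 201.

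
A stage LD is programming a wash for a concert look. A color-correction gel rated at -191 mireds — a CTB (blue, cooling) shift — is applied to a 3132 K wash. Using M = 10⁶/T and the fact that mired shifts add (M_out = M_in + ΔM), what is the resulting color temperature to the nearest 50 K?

7800 K

M_in = 10⁶/3132 = 319.28 mireds.
M_out = 319.28 + (-191) = 128.28 mireds.
T_out = 10⁶/128.28 = 7795.2 K → 7800 K.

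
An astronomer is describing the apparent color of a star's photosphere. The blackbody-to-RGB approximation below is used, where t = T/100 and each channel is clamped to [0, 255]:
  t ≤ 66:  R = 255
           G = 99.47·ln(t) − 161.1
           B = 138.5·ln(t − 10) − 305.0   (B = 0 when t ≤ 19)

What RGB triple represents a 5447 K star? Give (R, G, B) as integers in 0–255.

t = 5447/100 = 54.47; the t ≤ 66 branch applies.
R = 255 by definition for t ≤ 66.
G = 99.47·ln 54.47 − 161.1 = 99.47·3.9977 − 161.1 = 236.546.
B = 138.5·ln(54.47 − 10) − 305.0 = 138.5·ln 44.47 − 305.0 = 138.5·3.7948 − 305.0 = 220.582.
Rounded: (255, 237, 221).

(255, 237, 221)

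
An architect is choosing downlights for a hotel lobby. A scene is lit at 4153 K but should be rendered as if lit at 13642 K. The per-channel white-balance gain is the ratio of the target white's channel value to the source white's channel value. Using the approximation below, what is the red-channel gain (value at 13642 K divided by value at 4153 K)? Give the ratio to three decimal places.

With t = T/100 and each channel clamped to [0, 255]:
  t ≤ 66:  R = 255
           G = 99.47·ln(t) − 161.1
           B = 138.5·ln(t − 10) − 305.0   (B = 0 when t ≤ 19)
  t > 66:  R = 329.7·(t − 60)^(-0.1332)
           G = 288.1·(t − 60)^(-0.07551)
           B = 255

0.726

At 4153 K (t = 41.53):
  R = 255 by definition for t ≤ 66.
At 13642 K (t = 136.42):
  R = 329.7·(136.42 − 60)^(-0.1332) = 329.7·76.42^(-0.1332) = 329.7·0.56125 = 185.044.
Gain = 185.044 / 255.000 = 0.7257 → 0.726.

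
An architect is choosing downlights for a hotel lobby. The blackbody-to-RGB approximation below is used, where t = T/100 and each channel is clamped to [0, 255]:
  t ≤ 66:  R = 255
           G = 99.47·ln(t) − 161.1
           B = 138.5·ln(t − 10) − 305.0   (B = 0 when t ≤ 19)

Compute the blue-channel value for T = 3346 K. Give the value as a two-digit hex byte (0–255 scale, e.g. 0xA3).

t = 3346/100 = 33.46; the t ≤ 66 branch applies.
B = 138.5·ln(33.46 − 10) − 305.0 = 138.5·ln 23.46 − 305.0 = 138.5·3.1553 − 305.0 = 132.009.
Rounded: 132; in hex, 0x84.

0x84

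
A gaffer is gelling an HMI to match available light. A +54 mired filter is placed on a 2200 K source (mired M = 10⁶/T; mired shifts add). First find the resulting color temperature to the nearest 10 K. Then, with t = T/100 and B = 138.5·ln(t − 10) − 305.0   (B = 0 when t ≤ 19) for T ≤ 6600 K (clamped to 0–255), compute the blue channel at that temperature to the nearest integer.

M_in = 10⁶/2200 = 454.55; M_out = 454.55 + (+54) = 508.55.
T_out = 10⁶/508.55 = 1966.4 K → 1970 K; t = 19.7.
B = 138.5·ln(19.7 − 10) − 305.0 = 138.5·ln 9.7 − 305.0 = 138.5·2.2721 − 305.0 = 9.689.
Rounded: 10.

10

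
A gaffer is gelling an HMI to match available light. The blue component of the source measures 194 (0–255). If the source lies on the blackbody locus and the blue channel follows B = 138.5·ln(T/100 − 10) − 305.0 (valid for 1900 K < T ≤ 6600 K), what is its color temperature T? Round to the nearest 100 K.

ln(t − 10) = (194 + 305.0) / 138.5 = 3.6029.
t − 10 = e^3.6029 = 36.704, so t = 46.704.
T = 100·t = 4670 K → 4700 K to the nearest 100 K.

4700 K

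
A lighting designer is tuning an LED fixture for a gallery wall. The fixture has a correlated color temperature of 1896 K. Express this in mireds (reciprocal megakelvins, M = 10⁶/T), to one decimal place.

527.4 mireds

M = 10⁶ / 1896 = 527.426 → 527.4 mireds.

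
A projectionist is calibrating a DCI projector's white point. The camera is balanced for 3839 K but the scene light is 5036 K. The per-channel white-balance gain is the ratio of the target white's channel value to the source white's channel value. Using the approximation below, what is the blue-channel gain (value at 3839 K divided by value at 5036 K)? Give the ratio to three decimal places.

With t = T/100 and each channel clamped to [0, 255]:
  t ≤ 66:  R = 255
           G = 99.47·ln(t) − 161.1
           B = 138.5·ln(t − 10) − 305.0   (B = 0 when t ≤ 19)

0.765

At 5036 K (t = 50.36):
  B = 138.5·ln(50.36 − 10) − 305.0 = 138.5·ln 40.36 − 305.0 = 138.5·3.6978 − 305.0 = 207.151.
At 3839 K (t = 38.39):
  B = 138.5·ln(38.39 − 10) − 305.0 = 138.5·ln 28.39 − 305.0 = 138.5·3.3460 − 305.0 = 158.426.
Gain = 158.426 / 207.151 = 0.7648 → 0.765.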